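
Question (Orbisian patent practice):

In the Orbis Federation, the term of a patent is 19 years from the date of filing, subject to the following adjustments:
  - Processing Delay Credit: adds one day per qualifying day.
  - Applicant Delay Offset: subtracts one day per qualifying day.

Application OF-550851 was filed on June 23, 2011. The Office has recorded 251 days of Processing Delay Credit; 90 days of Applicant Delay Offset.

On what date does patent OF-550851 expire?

2030-12-01

Base term: filing date + 19 years → 23 June 2030.
Processing Delay Credit: +251 days → 1 March 2031.
Applicant Delay Offset: −90 days → 1 December 2030.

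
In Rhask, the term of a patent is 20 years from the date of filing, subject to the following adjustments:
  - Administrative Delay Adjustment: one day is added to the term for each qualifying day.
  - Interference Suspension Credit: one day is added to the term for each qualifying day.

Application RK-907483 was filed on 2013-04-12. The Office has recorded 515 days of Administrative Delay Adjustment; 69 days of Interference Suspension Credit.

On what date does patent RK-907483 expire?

November 17, 2034

Base term: filing date + 20 years → 12 April 2033.
Administrative Delay Adjustment: +515 days → 9 September 2034.
Interference Suspension Credit: +69 days → 17 November 2034.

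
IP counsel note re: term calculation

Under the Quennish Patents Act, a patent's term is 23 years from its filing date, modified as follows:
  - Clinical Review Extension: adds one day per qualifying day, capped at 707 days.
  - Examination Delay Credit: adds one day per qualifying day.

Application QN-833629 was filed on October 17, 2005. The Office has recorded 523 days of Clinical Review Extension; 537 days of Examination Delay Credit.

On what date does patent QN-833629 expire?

2031-09-12

Base term: filing date + 23 years → 17 October 2028.
Clinical Review Extension: 523 days (within the 707-day cap) → +523 days → 24 March 2030.
Examination Delay Credit: +537 days → 12 September 2031.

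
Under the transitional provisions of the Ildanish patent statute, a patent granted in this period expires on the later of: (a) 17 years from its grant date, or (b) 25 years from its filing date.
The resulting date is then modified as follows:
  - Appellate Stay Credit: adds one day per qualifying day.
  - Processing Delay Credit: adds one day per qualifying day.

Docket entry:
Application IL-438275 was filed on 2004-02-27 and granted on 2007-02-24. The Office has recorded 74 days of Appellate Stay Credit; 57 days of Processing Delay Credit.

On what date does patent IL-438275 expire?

July 8, 2029

(a) grant + 17 years → 24 February 2024.
(b) filing + 25 years → 27 February 2029.
Later of the two: 27 February 2029.
Appellate Stay Credit: +74 days → 12 May 2029.
Processing Delay Credit: +57 days → 8 July 2029.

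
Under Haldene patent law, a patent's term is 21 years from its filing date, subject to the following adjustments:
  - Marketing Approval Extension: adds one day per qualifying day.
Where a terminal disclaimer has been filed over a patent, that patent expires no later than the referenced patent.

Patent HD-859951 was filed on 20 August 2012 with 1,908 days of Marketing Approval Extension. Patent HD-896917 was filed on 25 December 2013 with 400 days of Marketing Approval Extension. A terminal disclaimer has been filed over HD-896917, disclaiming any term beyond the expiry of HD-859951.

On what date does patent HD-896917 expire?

2036-01-29

Natural term of HD-896917:
  Base: filing + 21 years → 25 December 2034.
  Marketing Approval Extension: +400 days → 29 January 2036.
Expiry of referenced patent HD-859951:
  Base: filing + 21 years → 20 August 2033.
  Marketing Approval Extension: +1908 days → 10 November 2038.
Terminal disclaimer: HD-896917 expires on the earlier of 29 January 2036 and 10 November 2038.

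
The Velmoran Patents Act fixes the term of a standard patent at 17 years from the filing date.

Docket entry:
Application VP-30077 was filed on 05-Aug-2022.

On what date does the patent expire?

August 5, 2039

Filing date + 17 years → 5 August 2039.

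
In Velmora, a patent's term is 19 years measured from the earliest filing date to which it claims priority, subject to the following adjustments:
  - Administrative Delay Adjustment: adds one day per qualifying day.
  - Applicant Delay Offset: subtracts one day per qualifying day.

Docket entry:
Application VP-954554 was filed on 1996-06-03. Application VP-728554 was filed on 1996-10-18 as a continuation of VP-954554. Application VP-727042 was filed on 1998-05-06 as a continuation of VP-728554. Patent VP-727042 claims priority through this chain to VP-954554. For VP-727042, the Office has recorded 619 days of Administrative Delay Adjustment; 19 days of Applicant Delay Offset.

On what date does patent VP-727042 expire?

2017-01-23

Earliest priority filing: 3 June 1996.
Base term: 3 June 1996 + 19 years → 3 June 2015.
Administrative Delay Adjustment: +619 days → 11 February 2017.
Applicant Delay Offset: −19 days → 23 January 2017.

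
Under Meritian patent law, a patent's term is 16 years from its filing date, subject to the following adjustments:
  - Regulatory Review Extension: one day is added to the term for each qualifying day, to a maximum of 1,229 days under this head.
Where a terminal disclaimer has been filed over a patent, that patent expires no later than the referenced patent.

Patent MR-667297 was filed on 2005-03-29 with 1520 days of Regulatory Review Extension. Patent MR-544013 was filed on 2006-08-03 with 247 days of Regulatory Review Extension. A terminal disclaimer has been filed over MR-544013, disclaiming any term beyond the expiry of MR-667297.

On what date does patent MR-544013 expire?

2023-04-07

Natural term of MR-544013:
  Base: filing + 16 years → 3 August 2022.
  Regulatory Review Extension: 247 days (within the 1229-day cap) → +247 days → 7 April 2023.
Expiry of referenced patent MR-667297:
  Base: filing + 16 years → 29 March 2021.
  Regulatory Review Extension: 1520 days claimed exceeds the 1229-day cap, so +1229 days → 9 August 2024.
Terminal disclaimer: MR-544013 expires on the earlier of 7 April 2023 and 9 August 2024.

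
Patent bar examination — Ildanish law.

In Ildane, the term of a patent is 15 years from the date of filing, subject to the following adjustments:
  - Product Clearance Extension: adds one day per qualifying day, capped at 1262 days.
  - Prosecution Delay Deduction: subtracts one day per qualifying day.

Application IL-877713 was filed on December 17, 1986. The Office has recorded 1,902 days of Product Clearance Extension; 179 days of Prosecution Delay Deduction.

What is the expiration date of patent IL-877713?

Base term: filing date + 15 years → 17 December 2001.
Product Clearance Extension: 1902 days claimed exceeds the 1262-day cap, so +1262 days → 1 June 2005.
Prosecution Delay Deduction: −179 days → 4 December 2004.

2004-12-04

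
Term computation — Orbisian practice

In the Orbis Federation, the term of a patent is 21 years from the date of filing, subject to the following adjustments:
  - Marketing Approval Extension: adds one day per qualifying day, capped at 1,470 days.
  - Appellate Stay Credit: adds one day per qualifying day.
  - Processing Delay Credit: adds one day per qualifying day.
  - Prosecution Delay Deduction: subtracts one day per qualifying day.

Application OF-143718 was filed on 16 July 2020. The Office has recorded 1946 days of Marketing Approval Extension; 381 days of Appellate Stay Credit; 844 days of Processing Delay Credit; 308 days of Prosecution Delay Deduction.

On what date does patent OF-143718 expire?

Base term: filing date + 21 years → 16 July 2041.
Marketing Approval Extension: 1946 days claimed exceeds the 1470-day cap, so +1470 days → 25 July 2045.
Appellate Stay Credit: +381 days → 10 August 2046.
Processing Delay Credit: +844 days → 1 December 2048.
Prosecution Delay Deduction: −308 days → 28 January 2048.

2048-01-28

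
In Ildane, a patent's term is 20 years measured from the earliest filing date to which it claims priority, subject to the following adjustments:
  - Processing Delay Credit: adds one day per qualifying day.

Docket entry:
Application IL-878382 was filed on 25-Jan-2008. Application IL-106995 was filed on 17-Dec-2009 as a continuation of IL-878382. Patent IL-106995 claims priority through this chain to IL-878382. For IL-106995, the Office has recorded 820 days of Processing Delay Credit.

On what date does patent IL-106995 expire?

April 24, 2030

Earliest priority filing: 25 January 2008.
Base term: 25 January 2008 + 20 years → 25 January 2028.
Processing Delay Credit: +820 days → 24 April 2030.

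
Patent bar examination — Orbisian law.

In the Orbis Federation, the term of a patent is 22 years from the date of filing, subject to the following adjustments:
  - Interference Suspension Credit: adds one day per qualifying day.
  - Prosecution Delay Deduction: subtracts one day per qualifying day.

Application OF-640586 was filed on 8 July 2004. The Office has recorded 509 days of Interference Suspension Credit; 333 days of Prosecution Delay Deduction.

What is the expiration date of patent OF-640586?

Base term: filing date + 22 years → 8 July 2026.
Interference Suspension Credit: +509 days → 29 November 2027.
Prosecution Delay Deduction: −333 days → 31 December 2026.

2026-12-31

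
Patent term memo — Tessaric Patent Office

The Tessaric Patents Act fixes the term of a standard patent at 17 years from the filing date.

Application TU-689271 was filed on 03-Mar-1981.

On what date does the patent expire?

March 3, 1998

Filing date + 17 years → 3 March 1998.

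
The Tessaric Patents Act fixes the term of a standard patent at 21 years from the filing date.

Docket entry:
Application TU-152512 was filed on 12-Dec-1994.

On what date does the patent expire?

2015-12-12

Filing date + 21 years → 12 December 2015.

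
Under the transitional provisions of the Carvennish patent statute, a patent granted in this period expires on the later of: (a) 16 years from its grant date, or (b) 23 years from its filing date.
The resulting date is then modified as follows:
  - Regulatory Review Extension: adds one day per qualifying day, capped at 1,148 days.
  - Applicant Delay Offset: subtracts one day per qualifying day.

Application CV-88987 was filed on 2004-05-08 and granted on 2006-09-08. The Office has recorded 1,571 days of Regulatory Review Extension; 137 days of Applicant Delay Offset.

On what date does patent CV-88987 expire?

February 12, 2030

(a) grant + 16 years → 8 September 2022.
(b) filing + 23 years → 8 May 2027.
Later of the two: 8 May 2027.
Regulatory Review Extension: 1571 days claimed exceeds the 1148-day cap, so +1148 days → 29 June 2030.
Applicant Delay Offset: −137 days → 12 February 2030.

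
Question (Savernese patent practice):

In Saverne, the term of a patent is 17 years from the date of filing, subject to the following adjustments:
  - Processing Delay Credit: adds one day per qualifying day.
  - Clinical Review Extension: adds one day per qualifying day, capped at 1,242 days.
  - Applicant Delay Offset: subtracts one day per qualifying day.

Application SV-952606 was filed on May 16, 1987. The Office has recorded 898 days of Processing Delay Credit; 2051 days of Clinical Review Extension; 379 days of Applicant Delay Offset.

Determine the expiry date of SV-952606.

Base term: filing date + 17 years → 16 May 2004.
Processing Delay Credit: +898 days → 31 October 2006.
Clinical Review Extension: 2051 days claimed exceeds the 1242-day cap, so +1242 days → 26 March 2010.
Applicant Delay Offset: −379 days → 12 March 2009.

March 12, 2009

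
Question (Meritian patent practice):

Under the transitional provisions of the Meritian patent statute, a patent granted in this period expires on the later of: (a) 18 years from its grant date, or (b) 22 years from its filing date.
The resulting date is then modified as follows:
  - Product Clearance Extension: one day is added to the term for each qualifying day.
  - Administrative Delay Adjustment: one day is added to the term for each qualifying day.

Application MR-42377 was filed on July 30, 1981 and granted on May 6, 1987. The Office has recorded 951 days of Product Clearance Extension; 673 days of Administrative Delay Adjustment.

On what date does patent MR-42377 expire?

(a) grant + 18 years → 6 May 2005.
(b) filing + 22 years → 30 July 2003.
Later of the two: 6 May 2005.
Product Clearance Extension: +951 days → 13 December 2007.
Administrative Delay Adjustment: +673 days → 16 October 2009.

2009-10-16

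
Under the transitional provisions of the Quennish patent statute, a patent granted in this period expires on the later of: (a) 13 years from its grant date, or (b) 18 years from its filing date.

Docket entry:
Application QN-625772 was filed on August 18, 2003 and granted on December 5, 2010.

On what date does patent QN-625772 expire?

(a) grant + 13 years → 5 December 2023.
(b) filing + 18 years → 18 August 2021.
Later of the two: 5 December 2023.

2023-12-05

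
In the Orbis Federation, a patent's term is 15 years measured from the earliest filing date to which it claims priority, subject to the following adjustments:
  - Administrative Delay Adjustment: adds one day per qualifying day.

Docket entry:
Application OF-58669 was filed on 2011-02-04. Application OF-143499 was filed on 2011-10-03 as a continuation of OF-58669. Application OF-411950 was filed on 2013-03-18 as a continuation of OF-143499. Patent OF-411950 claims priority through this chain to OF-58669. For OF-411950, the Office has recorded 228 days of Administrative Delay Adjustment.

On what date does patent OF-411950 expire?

Earliest priority filing: 4 February 2011.
Base term: 4 February 2011 + 15 years → 4 February 2026.
Administrative Delay Adjustment: +228 days → 20 September 2026.

September 20, 2026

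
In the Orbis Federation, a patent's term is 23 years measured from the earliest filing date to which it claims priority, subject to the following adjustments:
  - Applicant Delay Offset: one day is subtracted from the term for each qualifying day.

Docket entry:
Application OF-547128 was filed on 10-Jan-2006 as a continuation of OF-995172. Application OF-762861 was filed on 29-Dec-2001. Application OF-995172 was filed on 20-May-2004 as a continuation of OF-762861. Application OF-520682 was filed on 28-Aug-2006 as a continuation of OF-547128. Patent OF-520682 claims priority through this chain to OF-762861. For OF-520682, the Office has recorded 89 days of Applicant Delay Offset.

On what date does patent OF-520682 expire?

October 1, 2024

Earliest priority filing: 29 December 2001.
Base term: 29 December 2001 + 23 years → 29 December 2024.
Applicant Delay Offset: −89 days → 1 October 2024.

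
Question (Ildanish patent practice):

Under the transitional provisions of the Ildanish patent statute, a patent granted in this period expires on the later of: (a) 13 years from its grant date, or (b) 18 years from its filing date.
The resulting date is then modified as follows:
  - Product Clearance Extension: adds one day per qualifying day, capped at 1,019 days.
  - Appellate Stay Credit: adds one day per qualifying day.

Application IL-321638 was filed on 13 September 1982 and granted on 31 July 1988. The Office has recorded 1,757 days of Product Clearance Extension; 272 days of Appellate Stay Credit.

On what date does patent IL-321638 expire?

February 11, 2005

(a) grant + 13 years → 31 July 2001.
(b) filing + 18 years → 13 September 2000.
Later of the two: 31 July 2001.
Product Clearance Extension: 1757 days claimed exceeds the 1019-day cap, so +1019 days → 15 May 2004.
Appellate Stay Credit: +272 days → 11 February 2005.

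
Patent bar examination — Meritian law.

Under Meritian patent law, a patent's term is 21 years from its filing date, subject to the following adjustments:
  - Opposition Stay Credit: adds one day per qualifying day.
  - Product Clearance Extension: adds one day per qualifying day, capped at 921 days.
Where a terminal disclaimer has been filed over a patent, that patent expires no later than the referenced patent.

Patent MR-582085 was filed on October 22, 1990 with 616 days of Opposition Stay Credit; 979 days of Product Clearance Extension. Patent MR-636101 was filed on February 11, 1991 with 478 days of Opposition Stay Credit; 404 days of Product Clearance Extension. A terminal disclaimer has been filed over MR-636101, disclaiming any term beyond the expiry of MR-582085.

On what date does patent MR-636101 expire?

Natural term of MR-636101:
  Base: filing + 21 years → 11 February 2012.
  Opposition Stay Credit: +478 days → 3 June 2013.
  Product Clearance Extension: 404 days (within the 921-day cap) → +404 days → 12 July 2014.
Expiry of referenced patent MR-582085:
  Base: filing + 21 years → 22 October 2011.
  Opposition Stay Credit: +616 days → 29 June 2013.
  Product Clearance Extension: 979 days claimed exceeds the 921-day cap, so +921 days → 6 January 2016.
Terminal disclaimer: MR-636101 expires on the earlier of 12 July 2014 and 6 January 2016.

July 12, 2014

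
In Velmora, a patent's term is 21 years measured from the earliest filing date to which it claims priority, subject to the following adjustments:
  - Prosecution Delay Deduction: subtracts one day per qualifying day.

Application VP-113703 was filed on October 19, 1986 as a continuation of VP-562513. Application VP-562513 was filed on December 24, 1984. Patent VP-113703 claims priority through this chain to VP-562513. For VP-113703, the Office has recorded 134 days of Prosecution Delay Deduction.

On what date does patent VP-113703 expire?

August 12, 2005

Earliest priority filing: 24 December 1984.
Base term: 24 December 1984 + 21 years → 24 December 2005.
Prosecution Delay Deduction: −134 days → 12 August 2005.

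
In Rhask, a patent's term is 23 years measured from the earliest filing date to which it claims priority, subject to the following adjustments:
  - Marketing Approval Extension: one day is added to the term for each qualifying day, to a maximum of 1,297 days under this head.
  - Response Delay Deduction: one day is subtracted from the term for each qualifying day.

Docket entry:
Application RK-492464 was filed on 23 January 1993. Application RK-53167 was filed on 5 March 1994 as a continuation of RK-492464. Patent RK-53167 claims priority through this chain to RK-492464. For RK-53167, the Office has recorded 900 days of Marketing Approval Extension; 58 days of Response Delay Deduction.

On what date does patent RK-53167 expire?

Earliest priority filing: 23 January 1993.
Base term: 23 January 1993 + 23 years → 23 January 2016.
Marketing Approval Extension: 900 days (within the 1297-day cap) → +900 days → 11 July 2018.
Response Delay Deduction: −58 days → 14 May 2018.

May 14, 2018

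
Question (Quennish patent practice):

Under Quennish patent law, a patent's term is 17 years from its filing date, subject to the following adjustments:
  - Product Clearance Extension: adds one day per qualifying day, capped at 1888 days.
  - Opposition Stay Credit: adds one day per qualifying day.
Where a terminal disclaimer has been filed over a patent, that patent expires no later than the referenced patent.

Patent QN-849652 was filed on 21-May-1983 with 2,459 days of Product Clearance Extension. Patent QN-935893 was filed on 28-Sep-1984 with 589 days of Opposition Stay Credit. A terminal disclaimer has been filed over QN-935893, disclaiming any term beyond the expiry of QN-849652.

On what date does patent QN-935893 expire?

Natural term of QN-935893:
  Base: filing + 17 years → 28 September 2001.
  Opposition Stay Credit: +589 days → 10 May 2003.
Expiry of referenced patent QN-849652:
  Base: filing + 17 years → 21 May 2000.
  Product Clearance Extension: 2459 days claimed exceeds the 1888-day cap, so +1888 days → 22 July 2005.
Terminal disclaimer: QN-935893 expires on the earlier of 10 May 2003 and 22 July 2005.

May 10, 2003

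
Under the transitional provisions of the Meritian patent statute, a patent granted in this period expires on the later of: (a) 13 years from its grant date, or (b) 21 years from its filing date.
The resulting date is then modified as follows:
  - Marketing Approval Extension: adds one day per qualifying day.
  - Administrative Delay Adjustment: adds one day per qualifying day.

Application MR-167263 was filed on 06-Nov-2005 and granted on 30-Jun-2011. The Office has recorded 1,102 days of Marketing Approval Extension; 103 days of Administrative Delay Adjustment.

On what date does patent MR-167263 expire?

(a) grant + 13 years → 30 June 2024.
(b) filing + 21 years → 6 November 2026.
Later of the two: 6 November 2026.
Marketing Approval Extension: +1102 days → 12 November 2029.
Administrative Delay Adjustment: +103 days → 23 February 2030.

February 23, 2030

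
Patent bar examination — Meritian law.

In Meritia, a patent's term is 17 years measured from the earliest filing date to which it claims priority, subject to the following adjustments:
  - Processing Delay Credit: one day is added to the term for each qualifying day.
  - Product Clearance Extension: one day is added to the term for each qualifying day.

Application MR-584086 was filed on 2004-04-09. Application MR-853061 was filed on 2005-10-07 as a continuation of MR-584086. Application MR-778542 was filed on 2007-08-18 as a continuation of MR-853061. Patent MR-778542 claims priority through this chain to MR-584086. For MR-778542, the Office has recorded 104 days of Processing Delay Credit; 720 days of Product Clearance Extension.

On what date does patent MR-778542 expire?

Earliest priority filing: 9 April 2004.
Base term: 9 April 2004 + 17 years → 9 April 2021.
Processing Delay Credit: +104 days → 22 July 2021.
Product Clearance Extension: +720 days → 12 July 2023.

2023-07-12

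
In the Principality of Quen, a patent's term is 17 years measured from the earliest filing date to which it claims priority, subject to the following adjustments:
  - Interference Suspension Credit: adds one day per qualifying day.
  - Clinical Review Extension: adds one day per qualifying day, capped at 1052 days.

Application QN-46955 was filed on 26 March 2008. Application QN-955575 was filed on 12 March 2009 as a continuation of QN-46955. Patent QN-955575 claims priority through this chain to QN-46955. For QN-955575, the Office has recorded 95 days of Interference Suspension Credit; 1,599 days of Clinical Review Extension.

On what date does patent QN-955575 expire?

Earliest priority filing: 26 March 2008.
Base term: 26 March 2008 + 17 years → 26 March 2025.
Interference Suspension Credit: +95 days → 29 June 2025.
Clinical Review Extension: 1599 days claimed exceeds the 1052-day cap, so +1052 days → 16 May 2028.

2028-05-16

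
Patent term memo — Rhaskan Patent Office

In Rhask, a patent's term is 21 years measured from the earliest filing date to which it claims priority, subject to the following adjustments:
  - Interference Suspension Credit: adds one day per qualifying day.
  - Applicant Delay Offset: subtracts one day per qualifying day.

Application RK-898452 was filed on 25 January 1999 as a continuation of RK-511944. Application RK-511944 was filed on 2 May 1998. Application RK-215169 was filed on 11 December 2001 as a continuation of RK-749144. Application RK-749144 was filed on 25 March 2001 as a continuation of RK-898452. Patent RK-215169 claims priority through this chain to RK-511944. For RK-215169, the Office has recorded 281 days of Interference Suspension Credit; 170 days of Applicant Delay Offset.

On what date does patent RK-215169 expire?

August 21, 2019

Earliest priority filing: 2 May 1998.
Base term: 2 May 1998 + 21 years → 2 May 2019.
Interference Suspension Credit: +281 days → 7 February 2020.
Applicant Delay Offset: −170 days → 21 August 2019.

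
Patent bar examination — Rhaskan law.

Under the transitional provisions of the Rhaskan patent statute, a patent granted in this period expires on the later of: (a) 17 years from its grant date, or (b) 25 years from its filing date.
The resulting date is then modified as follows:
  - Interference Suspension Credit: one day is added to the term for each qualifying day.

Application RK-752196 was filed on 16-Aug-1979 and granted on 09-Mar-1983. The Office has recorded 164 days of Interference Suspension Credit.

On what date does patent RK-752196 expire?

2005-01-27

(a) grant + 17 years → 9 March 2000.
(b) filing + 25 years → 16 August 2004.
Later of the two: 16 August 2004.
Interference Suspension Credit: +164 days → 27 January 2005.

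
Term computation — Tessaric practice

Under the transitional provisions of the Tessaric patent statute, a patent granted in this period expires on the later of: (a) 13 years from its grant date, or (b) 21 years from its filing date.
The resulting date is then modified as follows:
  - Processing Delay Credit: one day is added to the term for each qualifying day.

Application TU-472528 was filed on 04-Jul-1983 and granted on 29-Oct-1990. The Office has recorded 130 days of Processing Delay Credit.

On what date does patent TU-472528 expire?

2004-11-11

(a) grant + 13 years → 29 October 2003.
(b) filing + 21 years → 4 July 2004.
Later of the two: 4 July 2004.
Processing Delay Credit: +130 days → 11 November 2004.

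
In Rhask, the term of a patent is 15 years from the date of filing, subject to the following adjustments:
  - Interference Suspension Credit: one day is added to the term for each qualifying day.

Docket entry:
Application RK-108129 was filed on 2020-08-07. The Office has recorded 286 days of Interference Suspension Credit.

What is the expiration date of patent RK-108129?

2036-05-19

Base term: filing date + 15 years → 7 August 2035.
Interference Suspension Credit: +286 days → 19 May 2036.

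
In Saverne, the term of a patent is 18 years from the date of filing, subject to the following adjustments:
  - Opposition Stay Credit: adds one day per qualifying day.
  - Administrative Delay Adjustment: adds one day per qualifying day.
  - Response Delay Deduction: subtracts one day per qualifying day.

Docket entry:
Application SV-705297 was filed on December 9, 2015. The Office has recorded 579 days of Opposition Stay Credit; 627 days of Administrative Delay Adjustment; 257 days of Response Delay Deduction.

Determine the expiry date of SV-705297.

Base term: filing date + 18 years → 9 December 2033.
Opposition Stay Credit: +579 days → 11 July 2035.
Administrative Delay Adjustment: +627 days → 29 March 2037.
Response Delay Deduction: −257 days → 15 July 2036.

July 15, 2036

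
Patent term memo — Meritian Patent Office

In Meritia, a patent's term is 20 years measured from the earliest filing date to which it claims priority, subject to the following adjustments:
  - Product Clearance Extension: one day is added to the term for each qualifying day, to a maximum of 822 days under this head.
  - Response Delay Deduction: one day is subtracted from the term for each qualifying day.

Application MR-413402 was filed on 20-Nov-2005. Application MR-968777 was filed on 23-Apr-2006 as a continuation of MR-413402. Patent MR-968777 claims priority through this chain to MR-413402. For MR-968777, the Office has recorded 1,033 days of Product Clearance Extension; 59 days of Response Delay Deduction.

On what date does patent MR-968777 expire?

Earliest priority filing: 20 November 2005.
Base term: 20 November 2005 + 20 years → 20 November 2025.
Product Clearance Extension: 1033 days claimed exceeds the 822-day cap, so +822 days → 20 February 2028.
Response Delay Deduction: −59 days → 23 December 2027.

December 23, 2027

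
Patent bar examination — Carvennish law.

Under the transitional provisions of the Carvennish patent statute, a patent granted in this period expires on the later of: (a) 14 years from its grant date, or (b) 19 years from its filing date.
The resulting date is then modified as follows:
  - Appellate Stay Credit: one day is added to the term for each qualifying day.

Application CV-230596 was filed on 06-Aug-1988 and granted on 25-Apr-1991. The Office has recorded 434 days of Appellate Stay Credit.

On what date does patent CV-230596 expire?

(a) grant + 14 years → 25 April 2005.
(b) filing + 19 years → 6 August 2007.
Later of the two: 6 August 2007.
Appellate Stay Credit: +434 days → 13 October 2008.

October 13, 2008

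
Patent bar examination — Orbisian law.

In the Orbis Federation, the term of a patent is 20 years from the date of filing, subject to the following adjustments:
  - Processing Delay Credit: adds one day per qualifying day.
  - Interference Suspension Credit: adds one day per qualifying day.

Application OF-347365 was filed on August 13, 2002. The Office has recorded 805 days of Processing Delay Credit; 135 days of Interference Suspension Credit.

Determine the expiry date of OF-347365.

2025-03-10

Base term: filing date + 20 years → 13 August 2022.
Processing Delay Credit: +805 days → 26 October 2024.
Interference Suspension Credit: +135 days → 10 March 2025.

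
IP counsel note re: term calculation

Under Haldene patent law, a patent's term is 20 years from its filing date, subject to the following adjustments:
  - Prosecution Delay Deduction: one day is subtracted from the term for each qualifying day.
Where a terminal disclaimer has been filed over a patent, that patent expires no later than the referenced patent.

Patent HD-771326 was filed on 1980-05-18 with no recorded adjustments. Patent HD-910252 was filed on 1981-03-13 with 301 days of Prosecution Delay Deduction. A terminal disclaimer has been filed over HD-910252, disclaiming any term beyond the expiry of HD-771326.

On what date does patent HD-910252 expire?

May 16, 2000

Natural term of HD-910252:
  Base: filing + 20 years → 13 March 2001.
  Prosecution Delay Deduction: −301 days → 16 May 2000.
Expiry of referenced patent HD-771326:
  Base: filing + 20 years → 18 May 2000.
Terminal disclaimer: HD-910252 expires on the earlier of 16 May 2000 and 18 May 2000.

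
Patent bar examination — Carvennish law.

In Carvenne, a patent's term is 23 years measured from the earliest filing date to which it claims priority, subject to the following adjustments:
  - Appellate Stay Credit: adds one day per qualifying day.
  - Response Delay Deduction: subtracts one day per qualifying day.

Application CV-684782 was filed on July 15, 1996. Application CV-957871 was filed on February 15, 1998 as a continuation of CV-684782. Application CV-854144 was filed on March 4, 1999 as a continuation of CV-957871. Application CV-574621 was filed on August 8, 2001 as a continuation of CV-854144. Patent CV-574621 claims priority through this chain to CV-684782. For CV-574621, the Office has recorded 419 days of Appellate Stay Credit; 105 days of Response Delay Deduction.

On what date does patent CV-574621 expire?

Earliest priority filing: 15 July 1996.
Base term: 15 July 1996 + 23 years → 15 July 2019.
Appellate Stay Credit: +419 days → 6 September 2020.
Response Delay Deduction: −105 days → 24 May 2020.

May 24, 2020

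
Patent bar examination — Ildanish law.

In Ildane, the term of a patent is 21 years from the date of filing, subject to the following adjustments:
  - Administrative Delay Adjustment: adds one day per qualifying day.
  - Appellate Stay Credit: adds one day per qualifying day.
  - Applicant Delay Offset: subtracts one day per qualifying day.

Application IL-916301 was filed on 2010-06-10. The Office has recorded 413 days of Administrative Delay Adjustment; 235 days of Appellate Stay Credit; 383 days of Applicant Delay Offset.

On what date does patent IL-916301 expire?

Base term: filing date + 21 years → 10 June 2031.
Administrative Delay Adjustment: +413 days → 27 July 2032.
Appellate Stay Credit: +235 days → 19 March 2033.
Applicant Delay Offset: −383 days → 1 March 2032.

March 1, 2032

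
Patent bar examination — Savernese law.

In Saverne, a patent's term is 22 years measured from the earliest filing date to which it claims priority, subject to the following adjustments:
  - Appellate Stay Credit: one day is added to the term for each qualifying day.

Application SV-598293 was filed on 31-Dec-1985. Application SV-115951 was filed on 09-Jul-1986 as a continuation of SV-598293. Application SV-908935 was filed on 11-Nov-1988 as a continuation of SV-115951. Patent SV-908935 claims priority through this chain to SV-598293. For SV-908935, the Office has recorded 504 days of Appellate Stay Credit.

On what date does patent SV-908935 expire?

Earliest priority filing: 31 December 1985.
Base term: 31 December 1985 + 22 years → 31 December 2007.
Appellate Stay Credit: +504 days → 18 May 2009.

May 18, 2009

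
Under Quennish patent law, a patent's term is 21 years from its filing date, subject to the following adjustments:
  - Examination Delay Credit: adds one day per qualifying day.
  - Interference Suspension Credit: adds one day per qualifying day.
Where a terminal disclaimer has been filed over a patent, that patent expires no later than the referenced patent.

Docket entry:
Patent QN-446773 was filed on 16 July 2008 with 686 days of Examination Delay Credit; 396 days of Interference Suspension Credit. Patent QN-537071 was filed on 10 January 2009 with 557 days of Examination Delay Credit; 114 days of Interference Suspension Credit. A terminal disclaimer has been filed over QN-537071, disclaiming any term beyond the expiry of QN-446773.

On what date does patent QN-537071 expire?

Natural term of QN-537071:
  Base: filing + 21 years → 10 January 2030.
  Examination Delay Credit: +557 days → 21 July 2031.
  Interference Suspension Credit: +114 days → 12 November 2031.
Expiry of referenced patent QN-446773:
  Base: filing + 21 years → 16 July 2029.
  Examination Delay Credit: +686 days → 2 June 2031.
  Interference Suspension Credit: +396 days → 2 July 2032.
Terminal disclaimer: QN-537071 expires on the earlier of 12 November 2031 and 2 July 2032.

2031-11-12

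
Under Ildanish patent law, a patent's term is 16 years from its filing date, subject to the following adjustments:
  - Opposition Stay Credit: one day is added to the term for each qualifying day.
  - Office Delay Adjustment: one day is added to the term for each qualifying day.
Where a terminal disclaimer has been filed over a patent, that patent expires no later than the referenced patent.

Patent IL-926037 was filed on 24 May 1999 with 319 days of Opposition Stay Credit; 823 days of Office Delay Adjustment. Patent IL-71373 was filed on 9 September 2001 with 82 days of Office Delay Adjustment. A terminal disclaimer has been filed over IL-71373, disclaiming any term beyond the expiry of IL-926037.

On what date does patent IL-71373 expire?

Natural term of IL-71373:
  Base: filing + 16 years → 9 September 2017.
  Office Delay Adjustment: +82 days → 30 November 2017.
Expiry of referenced patent IL-926037:
  Base: filing + 16 years → 24 May 2015.
  Opposition Stay Credit: +319 days → 7 April 2016.
  Office Delay Adjustment: +823 days → 9 July 2018.
Terminal disclaimer: IL-71373 expires on the earlier of 30 November 2017 and 9 July 2018.

November 30, 2017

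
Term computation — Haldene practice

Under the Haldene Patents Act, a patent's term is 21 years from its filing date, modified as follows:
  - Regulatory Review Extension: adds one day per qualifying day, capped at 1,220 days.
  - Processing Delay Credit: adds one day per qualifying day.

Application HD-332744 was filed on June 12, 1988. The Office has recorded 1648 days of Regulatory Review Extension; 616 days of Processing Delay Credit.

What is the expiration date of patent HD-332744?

Base term: filing date + 21 years → 12 June 2009.
Regulatory Review Extension: 1648 days claimed exceeds the 1220-day cap, so +1220 days → 14 October 2012.
Processing Delay Credit: +616 days → 22 June 2014.

2014-06-22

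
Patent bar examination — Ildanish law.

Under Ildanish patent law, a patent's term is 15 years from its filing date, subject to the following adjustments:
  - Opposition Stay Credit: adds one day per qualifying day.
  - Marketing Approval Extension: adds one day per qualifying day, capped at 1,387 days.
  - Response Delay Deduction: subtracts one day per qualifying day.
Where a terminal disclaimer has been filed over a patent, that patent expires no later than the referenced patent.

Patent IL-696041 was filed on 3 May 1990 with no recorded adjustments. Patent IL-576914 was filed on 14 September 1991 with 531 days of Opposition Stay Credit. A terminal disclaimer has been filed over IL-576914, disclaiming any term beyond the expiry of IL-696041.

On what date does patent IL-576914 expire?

Natural term of IL-576914:
  Base: filing + 15 years → 14 September 2006.
  Opposition Stay Credit: +531 days → 27 February 2008.
Expiry of referenced patent IL-696041:
  Base: filing + 15 years → 3 May 2005.
Terminal disclaimer: IL-576914 expires on the earlier of 27 February 2008 and 3 May 2005.

2005-05-03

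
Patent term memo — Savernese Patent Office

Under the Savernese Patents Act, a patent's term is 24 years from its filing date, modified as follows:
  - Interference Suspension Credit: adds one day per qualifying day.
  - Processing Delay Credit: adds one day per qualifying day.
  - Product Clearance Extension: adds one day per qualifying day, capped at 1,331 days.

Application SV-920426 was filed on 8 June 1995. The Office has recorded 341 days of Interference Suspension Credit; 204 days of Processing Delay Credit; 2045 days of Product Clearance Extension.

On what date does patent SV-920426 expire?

Base term: filing date + 24 years → 8 June 2019.
Interference Suspension Credit: +341 days → 14 May 2020.
Processing Delay Credit: +204 days → 4 December 2020.
Product Clearance Extension: 2045 days claimed exceeds the 1331-day cap, so +1331 days → 27 July 2024.

2024-07-27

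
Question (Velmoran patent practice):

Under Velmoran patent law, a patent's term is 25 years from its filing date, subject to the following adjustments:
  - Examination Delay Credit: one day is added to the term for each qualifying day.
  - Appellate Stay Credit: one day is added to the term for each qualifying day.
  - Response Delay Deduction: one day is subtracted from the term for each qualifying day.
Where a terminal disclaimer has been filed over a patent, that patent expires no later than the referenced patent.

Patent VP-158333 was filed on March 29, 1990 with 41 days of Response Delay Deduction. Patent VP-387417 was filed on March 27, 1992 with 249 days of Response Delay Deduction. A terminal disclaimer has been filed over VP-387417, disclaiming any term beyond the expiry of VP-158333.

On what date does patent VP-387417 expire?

Natural term of VP-387417:
  Base: filing + 25 years → 27 March 2017.
  Response Delay Deduction: −249 days → 21 July 2016.
Expiry of referenced patent VP-158333:
  Base: filing + 25 years → 29 March 2015.
  Response Delay Deduction: −41 days → 16 February 2015.
Terminal disclaimer: VP-387417 expires on the earlier of 21 July 2016 and 16 February 2015.

2015-02-16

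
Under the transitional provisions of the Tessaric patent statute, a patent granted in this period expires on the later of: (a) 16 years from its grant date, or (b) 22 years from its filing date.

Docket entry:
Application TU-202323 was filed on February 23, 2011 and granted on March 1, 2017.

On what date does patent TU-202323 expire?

2033-03-01

(a) grant + 16 years → 1 March 2033.
(b) filing + 22 years → 23 February 2033.
Later of the two: 1 March 2033.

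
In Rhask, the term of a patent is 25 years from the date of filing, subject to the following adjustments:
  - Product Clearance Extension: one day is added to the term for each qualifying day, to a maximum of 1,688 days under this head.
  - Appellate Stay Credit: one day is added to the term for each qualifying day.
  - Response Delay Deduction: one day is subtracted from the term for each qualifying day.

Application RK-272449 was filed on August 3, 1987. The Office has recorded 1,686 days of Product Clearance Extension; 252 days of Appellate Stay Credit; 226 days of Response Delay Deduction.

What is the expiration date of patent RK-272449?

April 11, 2017

Base term: filing date + 25 years → 3 August 2012.
Product Clearance Extension: 1686 days (within the 1688-day cap) → +1686 days → 16 March 2017.
Appellate Stay Credit: +252 days → 23 November 2017.
Response Delay Deduction: −226 days → 11 April 2017.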